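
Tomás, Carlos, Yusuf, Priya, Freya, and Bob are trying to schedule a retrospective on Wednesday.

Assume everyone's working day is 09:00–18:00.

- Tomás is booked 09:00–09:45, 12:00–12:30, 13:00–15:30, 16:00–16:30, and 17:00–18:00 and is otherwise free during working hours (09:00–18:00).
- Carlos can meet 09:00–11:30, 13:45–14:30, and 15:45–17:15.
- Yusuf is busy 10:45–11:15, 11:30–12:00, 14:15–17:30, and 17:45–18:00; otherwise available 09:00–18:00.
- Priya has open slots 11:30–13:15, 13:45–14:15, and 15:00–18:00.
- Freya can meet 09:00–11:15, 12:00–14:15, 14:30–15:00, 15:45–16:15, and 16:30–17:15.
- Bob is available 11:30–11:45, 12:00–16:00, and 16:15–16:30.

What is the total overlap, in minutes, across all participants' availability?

Tomás free within 09:00–18:00: 09:45–12:00, 12:30–13:00, 15:30–16:00, 16:30–17:00.
Yusuf free within 09:00–18:00: 09:00–10:45, 11:15–11:30, 12:00–14:15, 17:30–17:45.
Tomás ∩ Carlos: 09:45–11:30, 15:45–16:00, 16:30–17:00.
Tomás ∩ Carlos ∩ Yusuf: 09:45–10:45, 11:15–11:30.
Tomás ∩ Carlos ∩ Yusuf ∩ Priya: (none).
Tomás ∩ Carlos ∩ Yusuf ∩ Priya ∩ Freya: (none).
Tomás ∩ Carlos ∩ Yusuf ∩ Priya ∩ Freya ∩ Bob: (none).
Total common minutes: 0.

0 minutes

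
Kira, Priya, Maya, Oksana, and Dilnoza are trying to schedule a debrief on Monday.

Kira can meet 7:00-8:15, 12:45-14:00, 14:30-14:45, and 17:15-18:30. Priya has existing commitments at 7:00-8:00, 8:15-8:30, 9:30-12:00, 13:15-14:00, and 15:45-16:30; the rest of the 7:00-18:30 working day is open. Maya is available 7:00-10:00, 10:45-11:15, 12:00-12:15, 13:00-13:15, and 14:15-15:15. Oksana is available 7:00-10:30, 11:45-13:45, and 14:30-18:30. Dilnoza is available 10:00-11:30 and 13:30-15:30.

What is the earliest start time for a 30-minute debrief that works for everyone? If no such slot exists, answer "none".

Priya free within 07:00–18:30: 08:00–08:15, 08:30–09:30, 12:00–13:15, 14:00–15:45, 16:30–18:30.
Kira ∩ Priya: 08:00–08:15, 12:45–13:15, 14:30–14:45, 17:15–18:30.
Kira ∩ Priya ∩ Maya: 08:00–08:15, 13:00–13:15, 14:30–14:45.
Kira ∩ Priya ∩ Maya ∩ Oksana: 08:00–08:15, 13:00–13:15, 14:30–14:45.
Kira ∩ Priya ∩ Maya ∩ Oksana ∩ Dilnoza: 14:30–14:45.
Windows ≥ 30 min: (none).

none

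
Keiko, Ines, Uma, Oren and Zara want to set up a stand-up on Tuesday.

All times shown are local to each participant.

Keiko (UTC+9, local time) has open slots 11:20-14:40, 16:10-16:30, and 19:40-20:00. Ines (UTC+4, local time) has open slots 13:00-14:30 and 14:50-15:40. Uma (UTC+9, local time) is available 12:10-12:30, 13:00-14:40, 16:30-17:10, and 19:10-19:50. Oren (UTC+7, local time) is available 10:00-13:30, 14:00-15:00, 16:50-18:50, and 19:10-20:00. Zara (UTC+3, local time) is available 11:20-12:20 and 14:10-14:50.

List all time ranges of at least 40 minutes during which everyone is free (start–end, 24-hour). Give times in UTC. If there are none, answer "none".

none

Keiko → UTC: 02:20–05:40, 07:10–07:30, 10:40–11:00.
Ines → UTC: 09:00–10:30, 10:50–11:40.
Uma → UTC: 03:10–03:30, 04:00–05:40, 07:30–08:10, 10:10–10:50.
Oren → UTC: 03:00–06:30, 07:00–08:00, 09:50–11:50, 12:10–13:00.
Zara → UTC: 08:20–09:20, 11:10–11:50.
Keiko ∩ Ines: 10:50–11:00.
Keiko ∩ Ines ∩ Uma: (none).
Keiko ∩ Ines ∩ Uma ∩ Oren: (none).
Keiko ∩ Ines ∩ Uma ∩ Oren ∩ Zara: (none).
Windows ≥ 40 min: (none).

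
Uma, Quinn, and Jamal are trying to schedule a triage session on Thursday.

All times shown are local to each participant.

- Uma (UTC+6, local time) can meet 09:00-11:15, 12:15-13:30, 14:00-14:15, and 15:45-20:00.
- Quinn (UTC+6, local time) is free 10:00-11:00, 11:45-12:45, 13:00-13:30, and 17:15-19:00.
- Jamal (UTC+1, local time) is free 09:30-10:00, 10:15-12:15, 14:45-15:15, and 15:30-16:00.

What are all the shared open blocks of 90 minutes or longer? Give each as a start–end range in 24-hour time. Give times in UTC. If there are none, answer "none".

none

Uma → UTC: 03:00–05:15, 06:15–07:30, 08:00–08:15, 09:45–14:00.
Quinn → UTC: 04:00–05:00, 05:45–06:45, 07:00–07:30, 11:15–13:00.
Jamal → UTC: 08:30–09:00, 09:15–11:15, 13:45–14:15, 14:30–15:00.
Uma ∩ Quinn: 04:00–05:00, 06:15–06:45, 07:00–07:30, 11:15–13:00.
Uma ∩ Quinn ∩ Jamal: (none).
Windows ≥ 90 min: (none).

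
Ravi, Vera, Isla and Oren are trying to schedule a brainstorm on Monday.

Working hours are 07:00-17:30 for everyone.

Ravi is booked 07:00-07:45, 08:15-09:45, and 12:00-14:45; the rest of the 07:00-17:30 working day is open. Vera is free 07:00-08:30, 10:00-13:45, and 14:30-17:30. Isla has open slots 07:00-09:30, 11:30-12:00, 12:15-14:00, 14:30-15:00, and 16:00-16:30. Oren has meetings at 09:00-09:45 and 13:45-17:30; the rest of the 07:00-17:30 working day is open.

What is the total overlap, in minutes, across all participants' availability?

60 minutes

Ravi free within 07:00–17:30: 07:45–08:15, 09:45–12:00, 14:45–17:30.
Oren free within 07:00–17:30: 07:00–09:00, 09:45–13:45.
Ravi ∩ Vera: 07:45–08:15, 10:00–12:00, 14:45–17:30.
Ravi ∩ Vera ∩ Isla: 07:45–08:15, 11:30–12:00, 14:45–15:00, 16:00–16:30.
Ravi ∩ Vera ∩ Isla ∩ Oren: 07:45–08:15, 11:30–12:00.
Total common minutes: 30 + 30 = 60.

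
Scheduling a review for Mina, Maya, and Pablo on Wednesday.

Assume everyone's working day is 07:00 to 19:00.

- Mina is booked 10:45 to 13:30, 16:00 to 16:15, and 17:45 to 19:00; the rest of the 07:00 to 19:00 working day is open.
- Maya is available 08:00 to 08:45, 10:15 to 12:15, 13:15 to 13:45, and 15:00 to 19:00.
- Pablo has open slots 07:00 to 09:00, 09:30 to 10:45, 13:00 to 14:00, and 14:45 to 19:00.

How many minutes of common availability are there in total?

240 minutes

Mina free within 07:00–19:00: 07:00–10:45, 13:30–16:00, 16:15–17:45.
Mina ∩ Maya: 08:00–08:45, 10:15–10:45, 13:30–13:45, 15:00–16:00, 16:15–17:45.
Mina ∩ Maya ∩ Pablo: 08:00–08:45, 10:15–10:45, 13:30–13:45, 15:00–16:00, 16:15–17:45.
Total common minutes: 45 + 30 + 15 + 60 + 90 = 240.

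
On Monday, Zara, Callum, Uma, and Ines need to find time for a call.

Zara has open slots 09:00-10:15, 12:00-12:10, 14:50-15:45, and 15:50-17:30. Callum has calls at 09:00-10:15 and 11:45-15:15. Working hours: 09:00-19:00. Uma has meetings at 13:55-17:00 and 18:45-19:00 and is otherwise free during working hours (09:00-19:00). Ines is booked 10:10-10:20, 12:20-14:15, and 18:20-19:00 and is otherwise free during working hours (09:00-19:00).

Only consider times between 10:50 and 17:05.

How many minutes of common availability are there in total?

Callum free within 09:00–19:00: 10:15–11:45, 15:15–19:00.
Uma free within 09:00–19:00: 09:00–13:55, 17:00–18:45.
Ines free within 09:00–19:00: 09:00–10:10, 10:20–12:20, 14:15–18:20.
Zara ∩ Callum: 15:15–15:45, 15:50–17:30.
Zara ∩ Callum ∩ Uma: 17:00–17:30.
Zara ∩ Callum ∩ Uma ∩ Ines: 17:00–17:30.
Restricted to 10:50–17:05: 17:00–17:05.
Total common minutes: 5.

5 minutes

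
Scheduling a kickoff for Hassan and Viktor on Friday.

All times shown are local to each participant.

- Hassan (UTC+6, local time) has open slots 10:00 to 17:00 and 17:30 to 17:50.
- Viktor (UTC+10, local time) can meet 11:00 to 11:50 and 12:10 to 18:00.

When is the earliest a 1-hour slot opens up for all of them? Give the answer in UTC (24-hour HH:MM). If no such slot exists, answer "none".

04:00

Hassan → UTC: 04:00–11:00, 11:30–11:50.
Viktor → UTC: 01:00–01:50, 02:10–08:00.
Hassan ∩ Viktor: 04:00–08:00.
Windows ≥ 60 min: 04:00–08:00.
Earliest such window starts at 04:00.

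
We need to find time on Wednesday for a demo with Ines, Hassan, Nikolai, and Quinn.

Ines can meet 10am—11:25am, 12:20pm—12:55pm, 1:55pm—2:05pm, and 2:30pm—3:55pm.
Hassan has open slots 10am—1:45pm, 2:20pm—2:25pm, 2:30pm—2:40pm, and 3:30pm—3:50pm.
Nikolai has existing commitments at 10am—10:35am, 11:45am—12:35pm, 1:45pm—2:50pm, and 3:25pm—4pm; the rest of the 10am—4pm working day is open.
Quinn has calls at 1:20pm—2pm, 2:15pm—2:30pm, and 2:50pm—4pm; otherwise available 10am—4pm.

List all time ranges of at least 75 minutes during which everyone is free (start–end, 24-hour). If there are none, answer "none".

none

Nikolai free within 10:00–16:00: 10:35–11:45, 12:35–13:45, 14:50–15:25.
Quinn free within 10:00–16:00: 10:00–13:20, 14:00–14:15, 14:30–14:50.
Ines ∩ Hassan: 10:00–11:25, 12:20–12:55, 14:30–14:40, 15:30–15:50.
Ines ∩ Hassan ∩ Nikolai: 10:35–11:25, 12:35–12:55.
Ines ∩ Hassan ∩ Nikolai ∩ Quinn: 10:35–11:25, 12:35–12:55.
Windows ≥ 75 min: (none).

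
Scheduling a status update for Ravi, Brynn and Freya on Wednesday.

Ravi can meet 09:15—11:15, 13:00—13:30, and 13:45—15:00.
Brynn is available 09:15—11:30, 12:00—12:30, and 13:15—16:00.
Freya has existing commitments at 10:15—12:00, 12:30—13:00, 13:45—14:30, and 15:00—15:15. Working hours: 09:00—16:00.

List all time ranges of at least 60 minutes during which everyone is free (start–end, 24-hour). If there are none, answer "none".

Freya free within 09:00–16:00: 09:00–10:15, 12:00–12:30, 13:00–13:45, 14:30–15:00, 15:15–16:00.
Ravi ∩ Brynn: 09:15–11:15, 13:15–13:30, 13:45–15:00.
Ravi ∩ Brynn ∩ Freya: 09:15–10:15, 13:15–13:30, 14:30–15:00.
Windows ≥ 60 min: 09:15–10:15.

09:15–10:15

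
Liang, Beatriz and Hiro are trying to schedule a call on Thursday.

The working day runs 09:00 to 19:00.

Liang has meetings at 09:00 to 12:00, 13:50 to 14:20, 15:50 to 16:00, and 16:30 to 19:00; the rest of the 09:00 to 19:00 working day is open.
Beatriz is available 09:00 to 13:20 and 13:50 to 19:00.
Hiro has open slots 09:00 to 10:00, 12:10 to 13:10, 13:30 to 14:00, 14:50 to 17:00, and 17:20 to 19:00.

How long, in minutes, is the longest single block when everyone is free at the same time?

60 minutes

Liang free within 09:00–19:00: 12:00–13:50, 14:20–15:50, 16:00–16:30.
Liang ∩ Beatriz: 12:00–13:20, 14:20–15:50, 16:00–16:30.
Liang ∩ Beatriz ∩ Hiro: 12:10–13:10, 14:50–15:50, 16:00–16:30.
Common window lengths: 60, 60, 30 min; longest is 60.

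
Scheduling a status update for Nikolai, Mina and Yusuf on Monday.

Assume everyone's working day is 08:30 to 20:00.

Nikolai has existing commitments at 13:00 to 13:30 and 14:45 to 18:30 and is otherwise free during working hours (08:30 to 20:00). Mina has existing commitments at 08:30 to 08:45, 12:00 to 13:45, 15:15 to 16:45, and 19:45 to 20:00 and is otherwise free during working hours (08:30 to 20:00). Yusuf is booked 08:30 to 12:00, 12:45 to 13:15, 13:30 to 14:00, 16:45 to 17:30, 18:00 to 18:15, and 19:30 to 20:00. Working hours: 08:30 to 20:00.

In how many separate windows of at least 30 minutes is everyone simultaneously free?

Nikolai free within 08:30–20:00: 08:30–13:00, 13:30–14:45, 18:30–20:00.
Mina free within 08:30–20:00: 08:45–12:00, 13:45–15:15, 16:45–19:45.
Yusuf free within 08:30–20:00: 12:00–12:45, 13:15–13:30, 14:00–16:45, 17:30–18:00, 18:15–19:30.
Nikolai ∩ Mina: 08:45–12:00, 13:45–14:45, 18:30–19:45.
Nikolai ∩ Mina ∩ Yusuf: 14:00–14:45, 18:30–19:30.
Windows ≥ 30 min: 14:00–14:45, 18:30–19:30.
That's 2 windows.

2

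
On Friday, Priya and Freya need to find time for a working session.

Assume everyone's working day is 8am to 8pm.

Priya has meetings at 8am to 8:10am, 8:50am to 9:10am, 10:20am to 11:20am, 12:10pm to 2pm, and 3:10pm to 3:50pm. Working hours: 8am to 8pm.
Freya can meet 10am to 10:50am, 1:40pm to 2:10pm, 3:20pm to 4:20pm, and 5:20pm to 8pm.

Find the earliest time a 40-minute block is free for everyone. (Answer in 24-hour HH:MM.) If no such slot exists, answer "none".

Priya free within 08:00–20:00: 08:10–08:50, 09:10–10:20, 11:20–12:10, 14:00–15:10, 15:50–20:00.
Priya ∩ Freya: 10:00–10:20, 14:00–14:10, 15:50–16:20, 17:20–20:00.
Windows ≥ 40 min: 17:20–20:00.
Earliest such window starts at 17:20.

17:20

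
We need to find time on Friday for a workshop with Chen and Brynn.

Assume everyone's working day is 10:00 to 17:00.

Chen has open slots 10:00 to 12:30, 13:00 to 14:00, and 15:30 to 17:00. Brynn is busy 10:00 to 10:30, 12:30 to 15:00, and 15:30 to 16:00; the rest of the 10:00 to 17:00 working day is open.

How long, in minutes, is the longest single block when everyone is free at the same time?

Brynn free within 10:00–17:00: 10:30–12:30, 15:00–15:30, 16:00–17:00.
Chen ∩ Brynn: 10:30–12:30, 16:00–17:00.
Common window lengths: 120, 60 min; longest is 120.

120 minutes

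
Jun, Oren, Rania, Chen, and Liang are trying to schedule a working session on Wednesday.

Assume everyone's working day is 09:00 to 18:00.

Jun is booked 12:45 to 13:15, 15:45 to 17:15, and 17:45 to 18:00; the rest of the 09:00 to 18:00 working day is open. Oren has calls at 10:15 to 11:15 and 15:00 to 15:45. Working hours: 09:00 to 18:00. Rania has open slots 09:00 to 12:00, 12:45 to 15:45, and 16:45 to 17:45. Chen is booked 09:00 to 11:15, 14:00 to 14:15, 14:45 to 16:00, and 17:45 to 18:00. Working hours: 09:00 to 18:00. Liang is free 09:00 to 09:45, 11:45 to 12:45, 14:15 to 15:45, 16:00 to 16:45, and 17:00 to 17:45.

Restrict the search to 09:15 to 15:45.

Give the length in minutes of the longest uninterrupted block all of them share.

Jun free within 09:00–18:00: 09:00–12:45, 13:15–15:45, 17:15–17:45.
Oren free within 09:00–18:00: 09:00–10:15, 11:15–15:00, 15:45–18:00.
Chen free within 09:00–18:00: 11:15–14:00, 14:15–14:45, 16:00–17:45.
Jun ∩ Oren: 09:00–10:15, 11:15–12:45, 13:15–15:00, 17:15–17:45.
Jun ∩ Oren ∩ Rania: 09:00–10:15, 11:15–12:00, 13:15–15:00, 17:15–17:45.
Jun ∩ Oren ∩ Rania ∩ Chen: 11:15–12:00, 13:15–14:00, 14:15–14:45, 17:15–17:45.
Jun ∩ Oren ∩ Rania ∩ Chen ∩ Liang: 11:45–12:00, 14:15–14:45, 17:15–17:45.
Restricted to 09:15–15:45: 11:45–12:00, 14:15–14:45.
Common window lengths: 15, 30 min; longest is 30.

30 minutes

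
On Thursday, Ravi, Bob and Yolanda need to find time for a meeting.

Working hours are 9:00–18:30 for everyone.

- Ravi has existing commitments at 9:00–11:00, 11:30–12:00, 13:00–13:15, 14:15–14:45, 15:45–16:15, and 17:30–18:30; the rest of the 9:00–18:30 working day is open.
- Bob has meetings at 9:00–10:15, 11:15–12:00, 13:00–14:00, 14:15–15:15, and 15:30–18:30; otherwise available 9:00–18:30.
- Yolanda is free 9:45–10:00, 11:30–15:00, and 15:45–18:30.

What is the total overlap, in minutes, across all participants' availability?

Ravi free within 09:00–18:30: 11:00–11:30, 12:00–13:00, 13:15–14:15, 14:45–15:45, 16:15–17:30.
Bob free within 09:00–18:30: 10:15–11:15, 12:00–13:00, 14:00–14:15, 15:15–15:30.
Ravi ∩ Bob: 11:00–11:15, 12:00–13:00, 14:00–14:15, 15:15–15:30.
Ravi ∩ Bob ∩ Yolanda: 12:00–13:00, 14:00–14:15.
Total common minutes: 60 + 15 = 75.

75 minutes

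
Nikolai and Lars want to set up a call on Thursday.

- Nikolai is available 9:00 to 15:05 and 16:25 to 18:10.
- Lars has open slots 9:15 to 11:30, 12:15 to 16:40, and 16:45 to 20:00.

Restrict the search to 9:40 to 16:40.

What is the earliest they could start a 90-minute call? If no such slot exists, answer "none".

Nikolai ∩ Lars: 09:15–11:30, 12:15–15:05, 16:25–16:40, 16:45–18:10.
Restricted to 09:40–16:40: 09:40–11:30, 12:15–15:05, 16:25–16:40.
Windows ≥ 90 min: 09:40–11:30, 12:15–15:05.
Earliest such window starts at 09:40.

09:40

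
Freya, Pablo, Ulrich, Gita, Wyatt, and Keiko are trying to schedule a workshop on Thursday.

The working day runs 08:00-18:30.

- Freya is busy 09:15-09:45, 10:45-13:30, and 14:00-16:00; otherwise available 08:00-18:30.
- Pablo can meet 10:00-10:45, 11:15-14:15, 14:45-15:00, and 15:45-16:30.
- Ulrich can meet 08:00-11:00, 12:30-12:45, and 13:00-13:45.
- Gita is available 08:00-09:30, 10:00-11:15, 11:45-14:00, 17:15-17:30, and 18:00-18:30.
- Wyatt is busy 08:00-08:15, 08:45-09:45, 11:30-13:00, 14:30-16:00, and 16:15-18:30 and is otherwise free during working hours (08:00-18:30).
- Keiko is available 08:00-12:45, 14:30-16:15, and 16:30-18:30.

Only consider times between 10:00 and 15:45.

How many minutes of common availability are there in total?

45 minutes

Freya free within 08:00–18:30: 08:00–09:15, 09:45–10:45, 13:30–14:00, 16:00–18:30.
Wyatt free within 08:00–18:30: 08:15–08:45, 09:45–11:30, 13:00–14:30, 16:00–16:15.
Freya ∩ Pablo: 10:00–10:45, 13:30–14:00, 16:00–16:30.
Freya ∩ Pablo ∩ Ulrich: 10:00–10:45, 13:30–13:45.
Freya ∩ Pablo ∩ Ulrich ∩ Gita: 10:00–10:45, 13:30–13:45.
Freya ∩ Pablo ∩ Ulrich ∩ Gita ∩ Wyatt: 10:00–10:45, 13:30–13:45.
Freya ∩ Pablo ∩ Ulrich ∩ Gita ∩ Wyatt ∩ Keiko: 10:00–10:45.
Restricted to 10:00–15:45: 10:00–10:45.
Total common minutes: 45.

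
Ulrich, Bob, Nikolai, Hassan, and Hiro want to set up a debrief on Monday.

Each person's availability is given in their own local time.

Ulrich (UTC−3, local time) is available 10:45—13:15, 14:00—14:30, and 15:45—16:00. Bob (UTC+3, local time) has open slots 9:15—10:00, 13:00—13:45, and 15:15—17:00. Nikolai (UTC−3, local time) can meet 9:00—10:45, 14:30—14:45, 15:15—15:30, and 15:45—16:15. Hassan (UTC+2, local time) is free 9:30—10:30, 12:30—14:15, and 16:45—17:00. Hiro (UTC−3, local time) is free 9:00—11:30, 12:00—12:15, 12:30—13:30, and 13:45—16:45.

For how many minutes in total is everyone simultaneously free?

0 minutes

Ulrich → UTC: 13:45–16:15, 17:00–17:30, 18:45–19:00.
Bob → UTC: 06:15–07:00, 10:00–10:45, 12:15–14:00.
Nikolai → UTC: 12:00–13:45, 17:30–17:45, 18:15–18:30, 18:45–19:15.
Hassan → UTC: 07:30–08:30, 10:30–12:15, 14:45–15:00.
Hiro → UTC: 12:00–14:30, 15:00–15:15, 15:30–16:30, 16:45–19:45.
Ulrich ∩ Bob: 13:45–14:00.
Ulrich ∩ Bob ∩ Nikolai: (none).
Ulrich ∩ Bob ∩ Nikolai ∩ Hassan: (none).
Ulrich ∩ Bob ∩ Nikolai ∩ Hassan ∩ Hiro: (none).
Total common minutes: 0.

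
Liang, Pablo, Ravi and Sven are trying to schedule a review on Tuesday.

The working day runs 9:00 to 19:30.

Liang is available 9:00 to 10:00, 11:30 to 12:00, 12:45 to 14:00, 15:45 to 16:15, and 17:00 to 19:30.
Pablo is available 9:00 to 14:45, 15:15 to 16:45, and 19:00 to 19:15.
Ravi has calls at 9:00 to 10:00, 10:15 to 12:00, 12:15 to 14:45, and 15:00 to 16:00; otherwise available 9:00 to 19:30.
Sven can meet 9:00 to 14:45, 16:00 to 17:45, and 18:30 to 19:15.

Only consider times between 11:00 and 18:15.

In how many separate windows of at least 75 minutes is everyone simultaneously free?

Ravi free within 09:00–19:30: 10:00–10:15, 12:00–12:15, 14:45–15:00, 16:00–19:30.
Liang ∩ Pablo: 09:00–10:00, 11:30–12:00, 12:45–14:00, 15:45–16:15, 19:00–19:15.
Liang ∩ Pablo ∩ Ravi: 16:00–16:15, 19:00–19:15.
Liang ∩ Pablo ∩ Ravi ∩ Sven: 16:00–16:15, 19:00–19:15.
Restricted to 11:00–18:15: 16:00–16:15.
Windows ≥ 75 min: (none).
That's 0 windows.

0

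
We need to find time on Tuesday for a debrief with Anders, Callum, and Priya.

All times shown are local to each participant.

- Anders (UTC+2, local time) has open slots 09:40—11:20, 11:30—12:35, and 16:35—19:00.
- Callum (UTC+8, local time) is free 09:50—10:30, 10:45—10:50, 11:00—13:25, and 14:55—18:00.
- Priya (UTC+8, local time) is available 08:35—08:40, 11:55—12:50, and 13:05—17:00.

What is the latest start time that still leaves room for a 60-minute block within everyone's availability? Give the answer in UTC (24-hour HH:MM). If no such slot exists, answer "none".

Anders → UTC: 07:40–09:20, 09:30–10:35, 14:35–17:00.
Callum → UTC: 01:50–02:30, 02:45–02:50, 03:00–05:25, 06:55–10:00.
Priya → UTC: 00:35–00:40, 03:55–04:50, 05:05–09:00.
Anders ∩ Callum: 07:40–09:20, 09:30–10:00.
Anders ∩ Callum ∩ Priya: 07:40–09:00.
Windows ≥ 60 min: 07:40–09:00.
Latest start in the last window 07:40–09:00 is 09:00 − 60 min = 08:00.

08:00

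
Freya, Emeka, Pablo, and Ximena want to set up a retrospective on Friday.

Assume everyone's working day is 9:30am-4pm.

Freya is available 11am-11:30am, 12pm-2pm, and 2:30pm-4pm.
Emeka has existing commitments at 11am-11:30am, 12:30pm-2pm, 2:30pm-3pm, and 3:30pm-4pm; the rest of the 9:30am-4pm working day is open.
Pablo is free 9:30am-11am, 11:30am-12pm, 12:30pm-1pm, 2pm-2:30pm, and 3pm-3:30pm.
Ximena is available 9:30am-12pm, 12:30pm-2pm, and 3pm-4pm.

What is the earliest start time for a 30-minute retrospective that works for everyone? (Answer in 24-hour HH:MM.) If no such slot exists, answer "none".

Emeka free within 09:30–16:00: 09:30–11:00, 11:30–12:30, 14:00–14:30, 15:00–15:30.
Freya ∩ Emeka: 12:00–12:30, 15:00–15:30.
Freya ∩ Emeka ∩ Pablo: 15:00–15:30.
Freya ∩ Emeka ∩ Pablo ∩ Ximena: 15:00–15:30.
Windows ≥ 30 min: 15:00–15:30.
Earliest such window starts at 15:00.

15:00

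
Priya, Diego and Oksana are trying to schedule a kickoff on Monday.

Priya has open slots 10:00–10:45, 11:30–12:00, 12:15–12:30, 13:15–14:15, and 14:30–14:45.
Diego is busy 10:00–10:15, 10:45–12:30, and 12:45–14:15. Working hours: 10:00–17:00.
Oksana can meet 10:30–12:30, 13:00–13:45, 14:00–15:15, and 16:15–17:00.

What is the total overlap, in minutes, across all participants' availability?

Diego free within 10:00–17:00: 10:15–10:45, 12:30–12:45, 14:15–17:00.
Priya ∩ Diego: 10:15–10:45, 14:30–14:45.
Priya ∩ Diego ∩ Oksana: 10:30–10:45, 14:30–14:45.
Total common minutes: 15 + 15 = 30.

30 minutes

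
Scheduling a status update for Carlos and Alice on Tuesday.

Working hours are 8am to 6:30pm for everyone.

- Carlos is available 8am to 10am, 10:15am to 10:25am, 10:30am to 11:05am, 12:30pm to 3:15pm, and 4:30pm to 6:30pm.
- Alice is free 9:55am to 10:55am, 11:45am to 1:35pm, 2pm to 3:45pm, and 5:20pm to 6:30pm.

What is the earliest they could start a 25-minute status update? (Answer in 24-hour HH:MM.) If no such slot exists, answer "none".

10:30

Carlos ∩ Alice: 09:55–10:00, 10:15–10:25, 10:30–10:55, 12:30–13:35, 14:00–15:15, 17:20–18:30.
Windows ≥ 25 min: 10:30–10:55, 12:30–13:35, 14:00–15:15, 17:20–18:30.
Earliest such window starts at 10:30.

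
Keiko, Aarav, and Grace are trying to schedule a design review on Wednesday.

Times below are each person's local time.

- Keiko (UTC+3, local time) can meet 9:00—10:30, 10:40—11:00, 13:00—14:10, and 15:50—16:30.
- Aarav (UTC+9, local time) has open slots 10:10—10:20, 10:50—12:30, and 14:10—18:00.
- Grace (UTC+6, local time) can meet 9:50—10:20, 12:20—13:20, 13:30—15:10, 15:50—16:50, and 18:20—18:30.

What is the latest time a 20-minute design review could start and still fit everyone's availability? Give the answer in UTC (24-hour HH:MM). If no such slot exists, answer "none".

07:40

Keiko → UTC: 06:00–07:30, 07:40–08:00, 10:00–11:10, 12:50–13:30.
Aarav → UTC: 01:10–01:20, 01:50–03:30, 05:10–09:00.
Grace → UTC: 03:50–04:20, 06:20–07:20, 07:30–09:10, 09:50–10:50, 12:20–12:30.
Keiko ∩ Aarav: 06:00–07:30, 07:40–08:00.
Keiko ∩ Aarav ∩ Grace: 06:20–07:20, 07:40–08:00.
Windows ≥ 20 min: 06:20–07:20, 07:40–08:00.
Latest start in the last window 07:40–08:00 is 08:00 − 20 min = 07:40.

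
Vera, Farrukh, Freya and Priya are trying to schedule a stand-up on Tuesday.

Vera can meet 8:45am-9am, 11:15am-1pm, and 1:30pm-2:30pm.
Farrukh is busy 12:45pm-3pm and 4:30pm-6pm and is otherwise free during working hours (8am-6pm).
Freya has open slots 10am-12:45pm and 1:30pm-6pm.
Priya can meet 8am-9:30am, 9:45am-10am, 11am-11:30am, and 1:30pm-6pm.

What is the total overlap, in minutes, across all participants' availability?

Farrukh free within 08:00–18:00: 08:00–12:45, 15:00–16:30.
Vera ∩ Farrukh: 08:45–09:00, 11:15–12:45.
Vera ∩ Farrukh ∩ Freya: 11:15–12:45.
Vera ∩ Farrukh ∩ Freya ∩ Priya: 11:15–11:30.
Total common minutes: 15.

15 minutes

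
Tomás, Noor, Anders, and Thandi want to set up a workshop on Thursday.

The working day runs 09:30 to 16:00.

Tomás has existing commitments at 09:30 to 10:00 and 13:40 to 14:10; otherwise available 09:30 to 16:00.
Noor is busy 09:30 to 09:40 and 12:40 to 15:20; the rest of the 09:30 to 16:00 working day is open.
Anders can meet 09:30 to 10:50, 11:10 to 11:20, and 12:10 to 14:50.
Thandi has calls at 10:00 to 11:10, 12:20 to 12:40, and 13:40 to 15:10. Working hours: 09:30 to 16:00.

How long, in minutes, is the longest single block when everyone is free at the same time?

10 minutes

Tomás free within 09:30–16:00: 10:00–13:40, 14:10–16:00.
Noor free within 09:30–16:00: 09:40–12:40, 15:20–16:00.
Thandi free within 09:30–16:00: 09:30–10:00, 11:10–12:20, 12:40–13:40, 15:10–16:00.
Tomás ∩ Noor: 10:00–12:40, 15:20–16:00.
Tomás ∩ Noor ∩ Anders: 10:00–10:50, 11:10–11:20, 12:10–12:40.
Tomás ∩ Noor ∩ Anders ∩ Thandi: 11:10–11:20, 12:10–12:20.
Common window lengths: 10, 10 min; longest is 10.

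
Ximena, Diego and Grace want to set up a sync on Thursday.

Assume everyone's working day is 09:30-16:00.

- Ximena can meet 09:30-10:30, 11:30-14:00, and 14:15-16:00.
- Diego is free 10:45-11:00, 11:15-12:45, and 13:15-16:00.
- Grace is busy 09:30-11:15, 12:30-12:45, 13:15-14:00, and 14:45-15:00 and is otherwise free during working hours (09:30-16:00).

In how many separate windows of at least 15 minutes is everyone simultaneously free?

Grace free within 09:30–16:00: 11:15–12:30, 12:45–13:15, 14:00–14:45, 15:00–16:00.
Ximena ∩ Diego: 11:30–12:45, 13:15–14:00, 14:15–16:00.
Ximena ∩ Diego ∩ Grace: 11:30–12:30, 14:15–14:45, 15:00–16:00.
Windows ≥ 15 min: 11:30–12:30, 14:15–14:45, 15:00–16:00.
That's 3 windows.

3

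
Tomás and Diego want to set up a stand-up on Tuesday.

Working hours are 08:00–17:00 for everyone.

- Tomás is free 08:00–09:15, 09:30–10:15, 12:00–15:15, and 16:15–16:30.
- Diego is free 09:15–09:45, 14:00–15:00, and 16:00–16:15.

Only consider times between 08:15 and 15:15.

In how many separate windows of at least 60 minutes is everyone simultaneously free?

Tomás ∩ Diego: 09:30–09:45, 14:00–15:00.
Restricted to 08:15–15:15: 09:30–09:45, 14:00–15:00.
Windows ≥ 60 min: 14:00–15:00.
That's 1 window.

1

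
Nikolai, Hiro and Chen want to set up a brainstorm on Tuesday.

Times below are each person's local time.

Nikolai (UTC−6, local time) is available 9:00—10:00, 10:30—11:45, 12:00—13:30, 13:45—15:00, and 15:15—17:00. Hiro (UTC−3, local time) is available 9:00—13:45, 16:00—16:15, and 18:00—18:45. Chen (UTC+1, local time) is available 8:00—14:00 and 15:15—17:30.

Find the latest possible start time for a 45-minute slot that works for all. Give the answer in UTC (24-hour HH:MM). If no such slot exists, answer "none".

15:15

Nikolai → UTC: 15:00–16:00, 16:30–17:45, 18:00–19:30, 19:45–21:00, 21:15–23:00.
Hiro → UTC: 12:00–16:45, 19:00–19:15, 21:00–21:45.
Chen → UTC: 07:00–13:00, 14:15–16:30.
Nikolai ∩ Hiro: 15:00–16:00, 16:30–16:45, 19:00–19:15, 21:15–21:45.
Nikolai ∩ Hiro ∩ Chen: 15:00–16:00.
Windows ≥ 45 min: 15:00–16:00.
Latest start in the last window 15:00–16:00 is 16:00 − 45 min = 15:15.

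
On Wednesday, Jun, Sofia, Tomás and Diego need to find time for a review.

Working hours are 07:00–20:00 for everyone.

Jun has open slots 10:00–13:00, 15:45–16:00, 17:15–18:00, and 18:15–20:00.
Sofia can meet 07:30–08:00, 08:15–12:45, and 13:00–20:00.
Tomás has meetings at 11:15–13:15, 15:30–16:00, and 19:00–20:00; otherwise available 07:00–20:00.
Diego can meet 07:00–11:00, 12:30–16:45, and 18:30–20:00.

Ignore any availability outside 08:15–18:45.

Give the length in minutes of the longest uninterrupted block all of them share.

60 minutes

Tomás free within 07:00–20:00: 07:00–11:15, 13:15–15:30, 16:00–19:00.
Jun ∩ Sofia: 10:00–12:45, 15:45–16:00, 17:15–18:00, 18:15–20:00.
Jun ∩ Sofia ∩ Tomás: 10:00–11:15, 17:15–18:00, 18:15–19:00.
Jun ∩ Sofia ∩ Tomás ∩ Diego: 10:00–11:00, 18:30–19:00.
Restricted to 08:15–18:45: 10:00–11:00, 18:30–18:45.
Common window lengths: 60, 15 min; longest is 60.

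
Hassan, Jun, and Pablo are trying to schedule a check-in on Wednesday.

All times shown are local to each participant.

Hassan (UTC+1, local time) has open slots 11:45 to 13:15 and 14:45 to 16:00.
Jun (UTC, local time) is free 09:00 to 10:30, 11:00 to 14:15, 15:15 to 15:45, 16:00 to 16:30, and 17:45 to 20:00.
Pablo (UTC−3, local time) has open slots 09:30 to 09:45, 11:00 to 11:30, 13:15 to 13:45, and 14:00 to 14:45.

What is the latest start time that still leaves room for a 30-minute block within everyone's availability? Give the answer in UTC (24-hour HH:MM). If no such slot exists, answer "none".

Hassan → UTC: 10:45–12:15, 13:45–15:00.
Jun → UTC: 09:00–10:30, 11:00–14:15, 15:15–15:45, 16:00–16:30, 17:45–20:00.
Pablo → UTC: 12:30–12:45, 14:00–14:30, 16:15–16:45, 17:00–17:45.
Hassan ∩ Jun: 11:00–12:15, 13:45–14:15.
Hassan ∩ Jun ∩ Pablo: 14:00–14:15.
Windows ≥ 30 min: (none).

none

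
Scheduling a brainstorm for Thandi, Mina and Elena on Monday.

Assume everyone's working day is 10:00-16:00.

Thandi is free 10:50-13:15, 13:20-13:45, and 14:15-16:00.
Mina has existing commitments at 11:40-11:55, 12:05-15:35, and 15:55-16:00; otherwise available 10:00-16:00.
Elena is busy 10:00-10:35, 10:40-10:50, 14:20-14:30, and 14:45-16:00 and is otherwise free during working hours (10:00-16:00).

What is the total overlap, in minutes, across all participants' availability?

Mina free within 10:00–16:00: 10:00–11:40, 11:55–12:05, 15:35–15:55.
Elena free within 10:00–16:00: 10:35–10:40, 10:50–14:20, 14:30–14:45.
Thandi ∩ Mina: 10:50–11:40, 11:55–12:05, 15:35–15:55.
Thandi ∩ Mina ∩ Elena: 10:50–11:40, 11:55–12:05.
Total common minutes: 50 + 10 = 60.

60 minutes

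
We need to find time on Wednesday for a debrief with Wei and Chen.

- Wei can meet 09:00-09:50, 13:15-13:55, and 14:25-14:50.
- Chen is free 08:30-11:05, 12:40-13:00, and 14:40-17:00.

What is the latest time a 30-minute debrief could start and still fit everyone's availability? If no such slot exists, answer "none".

Wei ∩ Chen: 09:00–09:50, 14:40–14:50.
Windows ≥ 30 min: 09:00–09:50.
Latest start in the last window 09:00–09:50 is 09:50 − 30 min = 09:20.

09:20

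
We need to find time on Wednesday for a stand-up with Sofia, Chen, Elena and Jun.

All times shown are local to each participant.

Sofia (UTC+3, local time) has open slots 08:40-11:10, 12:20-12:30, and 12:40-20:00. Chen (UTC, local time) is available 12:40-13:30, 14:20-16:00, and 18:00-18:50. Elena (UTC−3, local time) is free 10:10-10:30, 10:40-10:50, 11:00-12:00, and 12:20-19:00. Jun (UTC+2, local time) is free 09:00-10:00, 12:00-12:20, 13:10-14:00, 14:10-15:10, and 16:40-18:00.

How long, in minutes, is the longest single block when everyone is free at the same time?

Sofia → UTC: 05:40–08:10, 09:20–09:30, 09:40–17:00.
Chen → UTC: 12:40–13:30, 14:20–16:00, 18:00–18:50.
Elena → UTC: 13:10–13:30, 13:40–13:50, 14:00–15:00, 15:20–22:00.
Jun → UTC: 07:00–08:00, 10:00–10:20, 11:10–12:00, 12:10–13:10, 14:40–16:00.
Sofia ∩ Chen: 12:40–13:30, 14:20–16:00.
Sofia ∩ Chen ∩ Elena: 13:10–13:30, 14:20–15:00, 15:20–16:00.
Sofia ∩ Chen ∩ Elena ∩ Jun: 14:40–15:00, 15:20–16:00.
Common window lengths: 20, 40 min; longest is 40.

40 minutes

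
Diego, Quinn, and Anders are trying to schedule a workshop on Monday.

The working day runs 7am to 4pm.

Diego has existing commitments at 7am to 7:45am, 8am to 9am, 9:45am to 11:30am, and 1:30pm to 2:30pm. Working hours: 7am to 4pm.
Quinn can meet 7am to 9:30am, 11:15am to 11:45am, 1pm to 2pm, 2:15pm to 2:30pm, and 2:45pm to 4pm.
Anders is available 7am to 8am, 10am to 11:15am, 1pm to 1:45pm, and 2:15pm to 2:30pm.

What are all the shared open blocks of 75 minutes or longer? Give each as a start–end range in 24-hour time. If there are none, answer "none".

Diego free within 07:00–16:00: 07:45–08:00, 09:00–09:45, 11:30–13:30, 14:30–16:00.
Diego ∩ Quinn: 07:45–08:00, 09:00–09:30, 11:30–11:45, 13:00–13:30, 14:45–16:00.
Diego ∩ Quinn ∩ Anders: 07:45–08:00, 13:00–13:30.
Windows ≥ 75 min: (none).

none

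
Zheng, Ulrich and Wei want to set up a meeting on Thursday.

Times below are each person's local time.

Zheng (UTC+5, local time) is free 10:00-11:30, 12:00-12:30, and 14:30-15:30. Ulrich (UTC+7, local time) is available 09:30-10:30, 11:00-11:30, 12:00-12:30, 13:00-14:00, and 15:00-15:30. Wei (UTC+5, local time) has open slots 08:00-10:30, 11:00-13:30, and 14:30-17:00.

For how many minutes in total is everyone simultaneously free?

60 minutes

Zheng → UTC: 05:00–06:30, 07:00–07:30, 09:30–10:30.
Ulrich → UTC: 02:30–03:30, 04:00–04:30, 05:00–05:30, 06:00–07:00, 08:00–08:30.
Wei → UTC: 03:00–05:30, 06:00–08:30, 09:30–12:00.
Zheng ∩ Ulrich: 05:00–05:30, 06:00–06:30.
Zheng ∩ Ulrich ∩ Wei: 05:00–05:30, 06:00–06:30.
Total common minutes: 30 + 30 = 60.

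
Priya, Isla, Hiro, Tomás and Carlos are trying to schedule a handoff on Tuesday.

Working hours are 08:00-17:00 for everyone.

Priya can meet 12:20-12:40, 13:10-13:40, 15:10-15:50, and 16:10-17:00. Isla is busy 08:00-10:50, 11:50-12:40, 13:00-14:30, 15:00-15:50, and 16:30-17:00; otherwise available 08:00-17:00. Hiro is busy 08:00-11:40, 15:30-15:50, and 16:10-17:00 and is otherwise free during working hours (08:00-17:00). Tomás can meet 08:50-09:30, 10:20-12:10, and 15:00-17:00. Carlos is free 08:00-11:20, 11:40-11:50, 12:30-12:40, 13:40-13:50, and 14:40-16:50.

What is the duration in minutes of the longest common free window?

Isla free within 08:00–17:00: 10:50–11:50, 12:40–13:00, 14:30–15:00, 15:50–16:30.
Hiro free within 08:00–17:00: 11:40–15:30, 15:50–16:10.
Priya ∩ Isla: 16:10–16:30.
Priya ∩ Isla ∩ Hiro: (none).
Priya ∩ Isla ∩ Hiro ∩ Tomás: (none).
Priya ∩ Isla ∩ Hiro ∩ Tomás ∩ Carlos: (none).
No common window.

0 minutes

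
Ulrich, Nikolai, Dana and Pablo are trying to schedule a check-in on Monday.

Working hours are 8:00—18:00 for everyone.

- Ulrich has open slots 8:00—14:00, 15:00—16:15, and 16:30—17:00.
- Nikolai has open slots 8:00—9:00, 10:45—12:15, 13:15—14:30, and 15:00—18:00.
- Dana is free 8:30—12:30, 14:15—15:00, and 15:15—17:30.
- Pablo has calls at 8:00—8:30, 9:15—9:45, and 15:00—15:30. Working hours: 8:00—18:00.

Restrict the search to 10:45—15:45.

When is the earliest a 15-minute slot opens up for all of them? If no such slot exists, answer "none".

10:45

Pablo free within 08:00–18:00: 08:30–09:15, 09:45–15:00, 15:30–18:00.
Ulrich ∩ Nikolai: 08:00–09:00, 10:45–12:15, 13:15–14:00, 15:00–16:15, 16:30–17:00.
Ulrich ∩ Nikolai ∩ Dana: 08:30–09:00, 10:45–12:15, 15:15–16:15, 16:30–17:00.
Ulrich ∩ Nikolai ∩ Dana ∩ Pablo: 08:30–09:00, 10:45–12:15, 15:30–16:15, 16:30–17:00.
Restricted to 10:45–15:45: 10:45–12:15, 15:30–15:45.
Windows ≥ 15 min: 10:45–12:15, 15:30–15:45.
Earliest such window starts at 10:45.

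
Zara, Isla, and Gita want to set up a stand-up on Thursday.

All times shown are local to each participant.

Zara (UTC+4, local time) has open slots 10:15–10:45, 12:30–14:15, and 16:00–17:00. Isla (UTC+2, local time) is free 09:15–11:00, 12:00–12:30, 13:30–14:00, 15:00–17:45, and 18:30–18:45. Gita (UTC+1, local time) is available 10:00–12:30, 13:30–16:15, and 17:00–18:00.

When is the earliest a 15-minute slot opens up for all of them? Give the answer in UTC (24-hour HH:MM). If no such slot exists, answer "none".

Zara → UTC: 06:15–06:45, 08:30–10:15, 12:00–13:00.
Isla → UTC: 07:15–09:00, 10:00–10:30, 11:30–12:00, 13:00–15:45, 16:30–16:45.
Gita → UTC: 09:00–11:30, 12:30–15:15, 16:00–17:00.
Zara ∩ Isla: 08:30–09:00, 10:00–10:15.
Zara ∩ Isla ∩ Gita: 10:00–10:15.
Windows ≥ 15 min: 10:00–10:15.
Earliest such window starts at 10:00.

10:00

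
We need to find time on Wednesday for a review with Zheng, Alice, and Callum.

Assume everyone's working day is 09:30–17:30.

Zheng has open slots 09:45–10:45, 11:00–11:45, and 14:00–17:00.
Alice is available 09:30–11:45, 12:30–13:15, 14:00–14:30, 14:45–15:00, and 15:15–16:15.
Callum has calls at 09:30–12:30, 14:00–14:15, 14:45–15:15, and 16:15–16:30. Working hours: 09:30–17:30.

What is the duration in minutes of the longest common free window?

Callum free within 09:30–17:30: 12:30–14:00, 14:15–14:45, 15:15–16:15, 16:30–17:30.
Zheng ∩ Alice: 09:45–10:45, 11:00–11:45, 14:00–14:30, 14:45–15:00, 15:15–16:15.
Zheng ∩ Alice ∩ Callum: 14:15–14:30, 15:15–16:15.
Common window lengths: 15, 60 min; longest is 60.

60 minutes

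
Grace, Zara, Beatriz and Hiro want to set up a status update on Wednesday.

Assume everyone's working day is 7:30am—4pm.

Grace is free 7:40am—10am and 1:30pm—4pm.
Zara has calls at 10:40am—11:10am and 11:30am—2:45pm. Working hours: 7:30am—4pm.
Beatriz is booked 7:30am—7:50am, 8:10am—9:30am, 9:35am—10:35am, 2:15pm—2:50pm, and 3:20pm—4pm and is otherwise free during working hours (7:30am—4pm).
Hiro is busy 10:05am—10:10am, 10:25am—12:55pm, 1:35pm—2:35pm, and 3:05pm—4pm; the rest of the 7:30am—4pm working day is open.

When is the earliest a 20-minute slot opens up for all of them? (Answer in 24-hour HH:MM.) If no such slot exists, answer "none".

07:50

Zara free within 07:30–16:00: 07:30–10:40, 11:10–11:30, 14:45–16:00.
Beatriz free within 07:30–16:00: 07:50–08:10, 09:30–09:35, 10:35–14:15, 14:50–15:20.
Hiro free within 07:30–16:00: 07:30–10:05, 10:10–10:25, 12:55–13:35, 14:35–15:05.
Grace ∩ Zara: 07:40–10:00, 14:45–16:00.
Grace ∩ Zara ∩ Beatriz: 07:50–08:10, 09:30–09:35, 14:50–15:20.
Grace ∩ Zara ∩ Beatriz ∩ Hiro: 07:50–08:10, 09:30–09:35, 14:50–15:05.
Windows ≥ 20 min: 07:50–08:10.
Earliest such window starts at 07:50.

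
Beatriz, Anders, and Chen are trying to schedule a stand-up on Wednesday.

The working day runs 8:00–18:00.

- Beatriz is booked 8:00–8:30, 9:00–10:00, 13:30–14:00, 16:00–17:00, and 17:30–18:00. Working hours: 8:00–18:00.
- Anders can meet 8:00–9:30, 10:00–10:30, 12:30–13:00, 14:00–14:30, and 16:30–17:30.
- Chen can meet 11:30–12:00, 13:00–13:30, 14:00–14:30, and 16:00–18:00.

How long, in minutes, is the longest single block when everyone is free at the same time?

30 minutes

Beatriz free within 08:00–18:00: 08:30–09:00, 10:00–13:30, 14:00–16:00, 17:00–17:30.
Beatriz ∩ Anders: 08:30–09:00, 10:00–10:30, 12:30–13:00, 14:00–14:30, 17:00–17:30.
Beatriz ∩ Anders ∩ Chen: 14:00–14:30, 17:00–17:30.
Common window lengths: 30, 30 min; longest is 30.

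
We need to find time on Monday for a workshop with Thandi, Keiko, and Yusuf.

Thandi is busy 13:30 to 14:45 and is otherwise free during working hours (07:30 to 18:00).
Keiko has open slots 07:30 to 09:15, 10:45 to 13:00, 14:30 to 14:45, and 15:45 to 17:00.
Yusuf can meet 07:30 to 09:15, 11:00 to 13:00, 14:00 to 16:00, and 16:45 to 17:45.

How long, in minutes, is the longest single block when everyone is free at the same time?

120 minutes

Thandi free within 07:30–18:00: 07:30–13:30, 14:45–18:00.
Thandi ∩ Keiko: 07:30–09:15, 10:45–13:00, 15:45–17:00.
Thandi ∩ Keiko ∩ Yusuf: 07:30–09:15, 11:00–13:00, 15:45–16:00, 16:45–17:00.
Common window lengths: 105, 120, 15, 15 min; longest is 120.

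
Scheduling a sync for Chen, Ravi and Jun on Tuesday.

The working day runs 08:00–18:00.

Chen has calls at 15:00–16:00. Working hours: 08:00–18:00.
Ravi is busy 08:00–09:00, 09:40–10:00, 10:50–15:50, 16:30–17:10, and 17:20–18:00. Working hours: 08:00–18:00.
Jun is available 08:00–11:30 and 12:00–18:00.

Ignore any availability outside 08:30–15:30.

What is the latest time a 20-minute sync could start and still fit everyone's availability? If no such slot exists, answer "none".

Chen free within 08:00–18:00: 08:00–15:00, 16:00–18:00.
Ravi free within 08:00–18:00: 09:00–09:40, 10:00–10:50, 15:50–16:30, 17:10–17:20.
Chen ∩ Ravi: 09:00–09:40, 10:00–10:50, 16:00–16:30, 17:10–17:20.
Chen ∩ Ravi ∩ Jun: 09:00–09:40, 10:00–10:50, 16:00–16:30, 17:10–17:20.
Restricted to 08:30–15:30: 09:00–09:40, 10:00–10:50.
Windows ≥ 20 min: 09:00–09:40, 10:00–10:50.
Latest start in the last window 10:00–10:50 is 10:50 − 20 min = 10:30.

10:30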